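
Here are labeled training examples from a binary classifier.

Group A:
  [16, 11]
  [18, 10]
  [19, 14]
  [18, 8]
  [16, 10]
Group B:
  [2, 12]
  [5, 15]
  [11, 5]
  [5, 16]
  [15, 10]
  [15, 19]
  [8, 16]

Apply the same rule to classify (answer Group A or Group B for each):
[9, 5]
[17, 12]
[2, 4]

Group B, Group A, Group B

One predicate separates the groups cleanly: first ≥ 16.
[9, 5]: Group B (first 9).
[17, 12]: Group A (first 17).
[2, 4]: Group B (first 2).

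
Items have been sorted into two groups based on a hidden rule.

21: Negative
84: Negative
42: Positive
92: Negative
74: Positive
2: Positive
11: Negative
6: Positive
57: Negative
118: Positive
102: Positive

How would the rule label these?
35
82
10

Negative, Positive, Positive

Every 'Positive' example satisfies: ≡ 2 (mod 4). None of the 'Negative' examples do.
35 → 35 mod 4 = 3 → Negative.
82 → 82 mod 4 = 2 → Positive.
10 → 10 mod 4 = 2 → Positive.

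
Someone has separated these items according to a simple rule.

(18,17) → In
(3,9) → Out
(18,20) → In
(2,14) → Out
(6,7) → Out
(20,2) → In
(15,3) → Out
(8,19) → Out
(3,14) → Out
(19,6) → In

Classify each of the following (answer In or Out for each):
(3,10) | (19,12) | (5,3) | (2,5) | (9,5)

Out, In, Out, Out, Out

'In' ⟺ first ≥ 17.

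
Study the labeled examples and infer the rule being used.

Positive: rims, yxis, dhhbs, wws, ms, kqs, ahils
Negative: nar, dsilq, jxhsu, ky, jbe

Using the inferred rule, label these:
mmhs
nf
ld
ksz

The classifier is using: ends with 's'.
mmhs: ends with 's' — meets the rule, so Positive.
nf: ends with 'f' — does not pass, so Negative.
ld: ends with 'd' — does not pass, so Negative.
ksz: ends with 'z' — does not pass, so Negative.

Positive, Negative, Negative, Negative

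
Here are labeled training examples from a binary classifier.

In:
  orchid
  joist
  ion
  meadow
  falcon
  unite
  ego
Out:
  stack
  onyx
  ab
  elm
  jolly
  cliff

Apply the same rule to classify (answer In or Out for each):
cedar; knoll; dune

In, Out, In

The common property of the 'In' items is: has ≥ 2 vowels. No 'Out' item has it.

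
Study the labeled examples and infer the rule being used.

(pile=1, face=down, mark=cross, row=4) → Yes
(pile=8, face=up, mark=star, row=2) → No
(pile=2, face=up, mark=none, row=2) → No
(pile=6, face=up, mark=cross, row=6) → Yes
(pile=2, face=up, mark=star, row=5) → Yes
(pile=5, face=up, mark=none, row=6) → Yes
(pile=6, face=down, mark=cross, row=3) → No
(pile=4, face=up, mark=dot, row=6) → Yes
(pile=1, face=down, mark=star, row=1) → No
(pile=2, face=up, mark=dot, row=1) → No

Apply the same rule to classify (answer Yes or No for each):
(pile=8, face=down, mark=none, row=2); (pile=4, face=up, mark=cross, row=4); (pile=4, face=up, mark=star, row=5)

No, Yes, Yes

One predicate separates the groups cleanly: row ≥ 4.
(pile=8, face=down, mark=none, row=2) — row = 2, hence No. (pile=4, face=up, mark=cross, row=4) — row = 4, hence Yes. (pile=4, face=up, mark=star, row=5) — row = 5, hence Yes.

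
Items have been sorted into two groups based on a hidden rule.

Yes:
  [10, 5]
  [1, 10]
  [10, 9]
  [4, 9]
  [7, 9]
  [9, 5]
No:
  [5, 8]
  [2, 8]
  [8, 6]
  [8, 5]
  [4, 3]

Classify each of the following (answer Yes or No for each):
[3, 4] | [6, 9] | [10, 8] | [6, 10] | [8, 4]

The pattern is that an item is 'Yes' exactly when: max ≥ 9.

No, Yes, Yes, Yes, No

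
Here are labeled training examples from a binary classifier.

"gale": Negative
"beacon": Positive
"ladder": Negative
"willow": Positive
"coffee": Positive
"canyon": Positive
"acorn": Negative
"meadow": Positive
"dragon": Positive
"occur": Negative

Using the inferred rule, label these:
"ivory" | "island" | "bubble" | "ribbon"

Rule: even length AND contains 'o'. This holds for each 'Positive' example and fails for each 'Negative' one.
Negative: "ivory", since length 5, has 'o'.
Negative: "island", since length 6, no 'o'.
Negative: "bubble", since length 6, no 'o'.
Positive: "ribbon", since length 6, has 'o'.

Negative, Negative, Negative, Positive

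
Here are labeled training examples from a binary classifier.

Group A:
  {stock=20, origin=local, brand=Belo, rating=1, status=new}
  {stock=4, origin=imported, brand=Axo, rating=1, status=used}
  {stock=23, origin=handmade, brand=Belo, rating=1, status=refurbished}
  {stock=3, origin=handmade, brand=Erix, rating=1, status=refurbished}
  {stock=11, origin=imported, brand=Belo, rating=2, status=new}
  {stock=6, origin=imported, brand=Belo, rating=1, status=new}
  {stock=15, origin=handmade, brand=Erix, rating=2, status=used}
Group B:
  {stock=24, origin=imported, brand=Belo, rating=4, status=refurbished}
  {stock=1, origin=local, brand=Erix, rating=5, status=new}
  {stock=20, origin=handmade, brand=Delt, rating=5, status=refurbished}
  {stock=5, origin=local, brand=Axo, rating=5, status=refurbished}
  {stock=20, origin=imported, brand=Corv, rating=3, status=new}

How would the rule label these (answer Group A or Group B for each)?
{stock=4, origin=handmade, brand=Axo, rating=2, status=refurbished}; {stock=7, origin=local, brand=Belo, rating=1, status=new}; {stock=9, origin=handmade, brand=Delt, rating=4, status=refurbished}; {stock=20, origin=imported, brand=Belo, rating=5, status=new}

Group A, Group A, Group B, Group B

The distinguishing property — rating ≤ 2 — holds for all the 'Group A' cases and none of the 'Group B' cases.
Group A: {stock=4, origin=handmade, brand=Axo, rating=2, status=refurbished}, since rating = 2. Group A: {stock=7, origin=local, brand=Belo, rating=1, status=new}, since rating = 1. Group B: {stock=9, origin=handmade, brand=Delt, rating=4, status=refurbished}, since rating = 4. Group B: {stock=20, origin=imported, brand=Belo, rating=5, status=new}, since rating = 5.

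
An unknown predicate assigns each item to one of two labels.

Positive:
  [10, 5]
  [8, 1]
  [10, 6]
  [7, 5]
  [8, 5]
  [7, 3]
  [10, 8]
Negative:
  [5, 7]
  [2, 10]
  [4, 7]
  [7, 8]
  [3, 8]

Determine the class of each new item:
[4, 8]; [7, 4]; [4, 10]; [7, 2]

Negative, Positive, Negative, Positive

The common property of the 'Positive' items is: first > second. No 'Negative' item has it.
[4, 8] → 4 < 8 → Negative. [7, 4] → 7 > 4 → Positive. [4, 10] → 4 < 10 → Negative. [7, 2] → 7 > 2 → Positive.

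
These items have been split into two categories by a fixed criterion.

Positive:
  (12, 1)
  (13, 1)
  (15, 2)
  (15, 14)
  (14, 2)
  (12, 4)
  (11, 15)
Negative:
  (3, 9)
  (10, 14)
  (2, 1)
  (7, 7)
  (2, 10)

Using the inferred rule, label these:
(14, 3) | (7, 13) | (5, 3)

Positive, Negative, Negative

Every 'Positive' example satisfies: first ≥ 11. None of the 'Negative' examples do.
Positive: (14, 3), since first 14.
Negative: (7, 13), since first 7.
Negative: (5, 3), since first 5.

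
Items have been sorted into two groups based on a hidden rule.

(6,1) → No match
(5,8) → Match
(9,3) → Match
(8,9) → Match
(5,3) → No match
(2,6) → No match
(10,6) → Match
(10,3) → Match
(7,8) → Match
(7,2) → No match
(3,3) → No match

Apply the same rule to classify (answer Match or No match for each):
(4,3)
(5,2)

No match, No match

'Match' ⟺ sum ≥ 12.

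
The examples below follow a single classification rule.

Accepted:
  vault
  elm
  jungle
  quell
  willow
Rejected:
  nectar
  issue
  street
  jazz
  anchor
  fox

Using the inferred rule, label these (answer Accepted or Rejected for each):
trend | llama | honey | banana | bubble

'Accepted' ⟺ contains 'l'.
trend → no 'l' → Rejected. llama → has 'l' → Accepted. honey → no 'l' → Rejected. banana → no 'l' → Rejected. bubble → has 'l' → Accepted.

Rejected, Accepted, Rejected, Rejected, Accepted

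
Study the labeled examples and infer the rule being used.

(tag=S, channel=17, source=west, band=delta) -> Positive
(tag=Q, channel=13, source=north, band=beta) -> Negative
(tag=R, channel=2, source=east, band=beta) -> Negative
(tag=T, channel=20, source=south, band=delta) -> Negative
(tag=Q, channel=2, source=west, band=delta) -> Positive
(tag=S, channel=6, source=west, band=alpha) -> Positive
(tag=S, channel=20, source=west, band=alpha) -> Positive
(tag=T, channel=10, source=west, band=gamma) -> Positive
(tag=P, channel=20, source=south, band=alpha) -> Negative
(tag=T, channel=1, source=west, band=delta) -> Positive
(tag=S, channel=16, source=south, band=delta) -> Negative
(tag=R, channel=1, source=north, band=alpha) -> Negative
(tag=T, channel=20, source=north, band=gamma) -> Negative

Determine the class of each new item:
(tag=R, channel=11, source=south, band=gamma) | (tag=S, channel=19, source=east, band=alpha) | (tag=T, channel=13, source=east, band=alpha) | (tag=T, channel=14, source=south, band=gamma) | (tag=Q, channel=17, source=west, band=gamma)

Every 'Positive' example satisfies: source is west. None of the 'Negative' examples do.
(tag=R, channel=11, source=south, band=gamma) — source is south, hence Negative.
(tag=S, channel=19, source=east, band=alpha) — source is east, hence Negative.
(tag=T, channel=13, source=east, band=alpha) — source is east, hence Negative.
(tag=T, channel=14, source=south, band=gamma) — source is south, hence Negative.
(tag=Q, channel=17, source=west, band=gamma) — source is west, hence Positive.

Negative, Negative, Negative, Negative, Positive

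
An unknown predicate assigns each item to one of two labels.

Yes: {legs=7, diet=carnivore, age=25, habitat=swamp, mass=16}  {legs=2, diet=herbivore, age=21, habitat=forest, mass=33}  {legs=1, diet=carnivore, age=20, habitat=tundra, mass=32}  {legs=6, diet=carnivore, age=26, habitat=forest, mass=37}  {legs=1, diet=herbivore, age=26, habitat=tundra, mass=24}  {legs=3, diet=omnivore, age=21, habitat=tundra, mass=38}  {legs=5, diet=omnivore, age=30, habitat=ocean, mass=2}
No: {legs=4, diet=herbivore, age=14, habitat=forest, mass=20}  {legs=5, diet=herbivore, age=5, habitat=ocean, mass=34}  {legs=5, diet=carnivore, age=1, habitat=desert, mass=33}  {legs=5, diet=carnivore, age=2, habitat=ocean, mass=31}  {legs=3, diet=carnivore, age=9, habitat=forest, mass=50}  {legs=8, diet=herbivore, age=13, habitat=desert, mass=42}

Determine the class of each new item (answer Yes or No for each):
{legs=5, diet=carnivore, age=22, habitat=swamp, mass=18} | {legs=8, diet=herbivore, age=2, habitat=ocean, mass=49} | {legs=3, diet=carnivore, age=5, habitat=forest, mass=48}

Yes, No, No

The classifier is using: age ≥ 20.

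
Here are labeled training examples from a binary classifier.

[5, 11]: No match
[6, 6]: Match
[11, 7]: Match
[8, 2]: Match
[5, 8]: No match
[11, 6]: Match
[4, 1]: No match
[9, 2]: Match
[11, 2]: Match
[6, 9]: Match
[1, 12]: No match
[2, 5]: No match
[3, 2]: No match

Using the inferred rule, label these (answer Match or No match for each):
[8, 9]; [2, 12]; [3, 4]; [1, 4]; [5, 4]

Match, No match, No match, No match, No match

All 'Match' examples share one property — first ≥ 6 — and every 'No match' example lacks it.
[8, 9]: first 8, has this property → Match.
[2, 12]: first 2, does not satisfy this → No match.
[3, 4]: first 3, does not satisfy this → No match.
[1, 4]: first 1, does not satisfy this → No match.
[5, 4]: first 5, does not satisfy this → No match.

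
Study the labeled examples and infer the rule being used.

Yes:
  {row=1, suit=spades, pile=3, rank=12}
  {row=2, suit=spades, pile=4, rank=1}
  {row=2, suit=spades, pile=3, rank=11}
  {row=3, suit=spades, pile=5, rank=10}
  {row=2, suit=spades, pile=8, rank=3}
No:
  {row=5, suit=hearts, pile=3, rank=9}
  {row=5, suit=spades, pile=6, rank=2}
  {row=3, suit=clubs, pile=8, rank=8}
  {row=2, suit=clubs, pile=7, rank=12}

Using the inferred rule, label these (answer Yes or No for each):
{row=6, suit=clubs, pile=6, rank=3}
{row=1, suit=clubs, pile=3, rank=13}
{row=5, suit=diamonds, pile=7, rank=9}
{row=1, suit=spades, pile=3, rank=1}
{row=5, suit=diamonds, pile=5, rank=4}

The rule appears to be: suit is spades AND row ≤ 3.
{row=6, suit=clubs, pile=6, rank=3}: suit is clubs, row = 6 — does not pass, so No. {row=1, suit=clubs, pile=3, rank=13}: suit is clubs, row = 1 — does not pass, so No. {row=5, suit=diamonds, pile=7, rank=9}: suit is diamonds, row = 5 — does not pass, so No. {row=1, suit=spades, pile=3, rank=1}: suit is spades, row = 1 — matches, so Yes. {row=5, suit=diamonds, pile=5, rank=4}: suit is diamonds, row = 5 — does not pass, so No.

No, No, No, Yes, No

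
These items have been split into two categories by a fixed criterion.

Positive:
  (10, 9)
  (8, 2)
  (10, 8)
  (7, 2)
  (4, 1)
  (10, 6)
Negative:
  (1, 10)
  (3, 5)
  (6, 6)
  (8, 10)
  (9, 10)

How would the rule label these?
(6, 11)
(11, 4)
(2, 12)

'Positive' ⟺ first > second.

Negative, Positive, Negative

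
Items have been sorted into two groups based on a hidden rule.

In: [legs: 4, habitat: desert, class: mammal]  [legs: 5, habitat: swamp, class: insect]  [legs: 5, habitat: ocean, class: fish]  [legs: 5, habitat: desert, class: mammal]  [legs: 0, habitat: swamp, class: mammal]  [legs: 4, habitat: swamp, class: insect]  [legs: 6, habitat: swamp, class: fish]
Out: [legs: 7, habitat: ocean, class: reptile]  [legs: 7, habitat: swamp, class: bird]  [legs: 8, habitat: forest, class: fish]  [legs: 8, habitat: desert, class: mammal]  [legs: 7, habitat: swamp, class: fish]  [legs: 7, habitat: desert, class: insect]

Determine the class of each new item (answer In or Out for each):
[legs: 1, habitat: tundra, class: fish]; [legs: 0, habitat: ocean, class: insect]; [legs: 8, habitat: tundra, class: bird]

The simplest hypothesis consistent with all the labels is: legs ≤ 6.

In, In, Out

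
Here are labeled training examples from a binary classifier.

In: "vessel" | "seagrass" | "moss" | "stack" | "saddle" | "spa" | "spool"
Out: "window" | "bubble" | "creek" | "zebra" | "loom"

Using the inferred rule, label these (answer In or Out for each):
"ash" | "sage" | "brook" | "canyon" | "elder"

A rule that fits every label: contains 's' — true of each 'In' example, false of each 'Out' one.

In, In, Out, Out, Out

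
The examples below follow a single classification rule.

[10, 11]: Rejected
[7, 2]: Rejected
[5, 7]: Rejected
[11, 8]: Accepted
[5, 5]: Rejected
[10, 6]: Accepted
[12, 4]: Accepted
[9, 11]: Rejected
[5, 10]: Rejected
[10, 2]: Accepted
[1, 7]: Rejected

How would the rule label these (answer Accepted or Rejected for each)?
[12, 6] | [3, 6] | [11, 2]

Rule: first > second AND sum ≥ 10. This holds for each 'Accepted' example and fails for each 'Rejected' one.
[12, 6] → 12 > 6, 12+6 = 18 → Accepted.
[3, 6] → 3 < 6, 3+6 = 9 → Rejected.
[11, 2] → 11 > 2, 11+2 = 13 → Accepted.

Accepted, Rejected, Accepted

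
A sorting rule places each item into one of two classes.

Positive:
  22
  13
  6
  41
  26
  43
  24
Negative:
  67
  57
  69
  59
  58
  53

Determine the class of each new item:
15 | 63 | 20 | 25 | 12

Every 'Positive' example satisfies: at most 43. None of the 'Negative' examples do.
Positive: 15, since 15 ≤ 43. Negative: 63, since 63 > 43. Positive: 20, since 20 ≤ 43. Positive: 25, since 25 ≤ 43. Positive: 12, since 12 ≤ 43.

Positive, Negative, Positive, Positive, Positive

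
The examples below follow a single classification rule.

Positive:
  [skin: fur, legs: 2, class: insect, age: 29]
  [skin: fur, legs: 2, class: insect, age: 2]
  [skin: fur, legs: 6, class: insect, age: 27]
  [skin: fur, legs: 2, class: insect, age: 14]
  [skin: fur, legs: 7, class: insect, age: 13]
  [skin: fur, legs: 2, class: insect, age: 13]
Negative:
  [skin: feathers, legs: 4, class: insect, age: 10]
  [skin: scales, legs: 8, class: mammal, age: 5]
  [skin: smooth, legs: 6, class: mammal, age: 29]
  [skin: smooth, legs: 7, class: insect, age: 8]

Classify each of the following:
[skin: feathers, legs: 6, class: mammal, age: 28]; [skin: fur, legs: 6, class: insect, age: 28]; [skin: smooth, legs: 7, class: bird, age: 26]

All 'Positive' examples share one property — skin is fur — and every 'Negative' example lacks it.
[skin: feathers, legs: 6, class: mammal, age: 28]: skin is feathers, does not pass → Negative.
[skin: fur, legs: 6, class: insect, age: 28]: skin is fur, matches → Positive.
[skin: smooth, legs: 7, class: bird, age: 26]: skin is smooth, does not pass → Negative.

Negative, Positive, Negative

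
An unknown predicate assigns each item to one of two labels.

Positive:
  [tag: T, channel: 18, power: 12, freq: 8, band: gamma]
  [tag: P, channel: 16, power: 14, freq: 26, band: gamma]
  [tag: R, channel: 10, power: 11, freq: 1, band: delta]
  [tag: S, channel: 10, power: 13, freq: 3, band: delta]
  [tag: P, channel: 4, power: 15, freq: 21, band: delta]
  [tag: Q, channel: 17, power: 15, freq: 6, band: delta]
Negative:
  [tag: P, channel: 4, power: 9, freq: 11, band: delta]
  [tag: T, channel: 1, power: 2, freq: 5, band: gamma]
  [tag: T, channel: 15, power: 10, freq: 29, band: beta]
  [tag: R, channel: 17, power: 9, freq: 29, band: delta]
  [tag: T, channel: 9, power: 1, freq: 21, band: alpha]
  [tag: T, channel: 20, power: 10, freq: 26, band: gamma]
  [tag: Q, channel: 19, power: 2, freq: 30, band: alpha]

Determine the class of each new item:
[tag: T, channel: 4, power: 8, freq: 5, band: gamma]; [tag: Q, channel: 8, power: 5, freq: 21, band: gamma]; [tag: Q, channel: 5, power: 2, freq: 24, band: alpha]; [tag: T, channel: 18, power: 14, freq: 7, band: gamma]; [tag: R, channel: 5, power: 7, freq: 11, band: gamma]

Negative, Negative, Negative, Positive, Negative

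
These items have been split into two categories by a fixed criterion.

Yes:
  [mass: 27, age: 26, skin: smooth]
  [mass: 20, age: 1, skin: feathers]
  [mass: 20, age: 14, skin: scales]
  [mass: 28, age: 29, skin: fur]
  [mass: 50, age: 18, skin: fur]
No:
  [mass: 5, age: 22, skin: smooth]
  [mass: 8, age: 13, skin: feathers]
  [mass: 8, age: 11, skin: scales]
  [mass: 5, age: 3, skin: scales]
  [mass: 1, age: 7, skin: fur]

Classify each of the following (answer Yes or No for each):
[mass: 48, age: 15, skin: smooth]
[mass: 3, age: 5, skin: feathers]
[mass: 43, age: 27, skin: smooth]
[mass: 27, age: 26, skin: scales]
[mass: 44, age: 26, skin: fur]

Yes, No, Yes, Yes, Yes

'Yes' ⟺ mass ≥ 20.
[mass: 48, age: 15, skin: smooth]: mass = 48 — fits, so Yes. [mass: 3, age: 5, skin: feathers]: mass = 3 — doesn't match, so No. [mass: 43, age: 27, skin: smooth]: mass = 43 — fits, so Yes. [mass: 27, age: 26, skin: scales]: mass = 27 — fits, so Yes. [mass: 44, age: 26, skin: fur]: mass = 44 — fits, so Yes.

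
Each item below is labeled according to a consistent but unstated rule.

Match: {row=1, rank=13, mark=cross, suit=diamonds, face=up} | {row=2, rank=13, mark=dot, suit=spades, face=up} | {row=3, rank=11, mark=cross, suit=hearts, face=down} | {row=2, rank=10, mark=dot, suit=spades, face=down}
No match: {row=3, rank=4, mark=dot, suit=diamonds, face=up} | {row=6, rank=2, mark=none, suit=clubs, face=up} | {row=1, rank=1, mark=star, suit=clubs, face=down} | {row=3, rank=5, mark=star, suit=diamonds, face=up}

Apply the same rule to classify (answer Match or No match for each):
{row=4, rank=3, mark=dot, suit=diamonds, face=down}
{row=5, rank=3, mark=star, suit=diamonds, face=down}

No match, No match

Rule: rank ≥ 10. This holds for each 'Match' example and fails for each 'No match' one.
{row=4, rank=3, mark=dot, suit=diamonds, face=down}: rank = 3, fails the rule → No match.
{row=5, rank=3, mark=star, suit=diamonds, face=down}: rank = 3, fails the rule → No match.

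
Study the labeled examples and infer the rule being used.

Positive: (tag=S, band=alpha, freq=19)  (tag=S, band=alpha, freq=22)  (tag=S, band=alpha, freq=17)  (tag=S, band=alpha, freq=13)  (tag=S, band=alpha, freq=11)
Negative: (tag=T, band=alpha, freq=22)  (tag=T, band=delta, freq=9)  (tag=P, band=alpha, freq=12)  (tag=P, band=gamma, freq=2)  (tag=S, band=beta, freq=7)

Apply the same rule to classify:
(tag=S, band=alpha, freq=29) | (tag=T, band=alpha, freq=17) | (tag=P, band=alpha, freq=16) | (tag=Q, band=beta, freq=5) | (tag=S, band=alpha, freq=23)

Positive, Negative, Negative, Negative, Positive

The simplest hypothesis consistent with all the labels is: band is alpha AND tag is S.
Positive: (tag=S, band=alpha, freq=29), since band is alpha, tag is S.
Negative: (tag=T, band=alpha, freq=17), since band is alpha, tag is T.
Negative: (tag=P, band=alpha, freq=16), since band is alpha, tag is P.
Negative: (tag=Q, band=beta, freq=5), since band is beta, tag is Q.
Positive: (tag=S, band=alpha, freq=23), since band is alpha, tag is S.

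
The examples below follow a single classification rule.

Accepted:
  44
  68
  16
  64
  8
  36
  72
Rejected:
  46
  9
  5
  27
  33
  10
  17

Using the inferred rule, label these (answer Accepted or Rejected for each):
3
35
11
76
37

Rejected, Rejected, Rejected, Accepted, Rejected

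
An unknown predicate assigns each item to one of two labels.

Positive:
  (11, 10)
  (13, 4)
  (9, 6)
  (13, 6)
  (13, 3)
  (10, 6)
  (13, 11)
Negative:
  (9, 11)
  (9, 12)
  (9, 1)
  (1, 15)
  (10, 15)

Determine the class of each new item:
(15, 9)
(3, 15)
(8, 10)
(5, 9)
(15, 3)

Positive, Negative, Negative, Negative, Positive

One predicate separates the groups cleanly: first > second AND sum ≥ 15.
(15, 9): Positive (15 > 9, 15+9 = 24).
(3, 15): Negative (3 < 15, 3+15 = 18).
(8, 10): Negative (8 < 10, 8+10 = 18).
(5, 9): Negative (5 < 9, 5+9 = 14).
(15, 3): Positive (15 > 3, 15+3 = 18).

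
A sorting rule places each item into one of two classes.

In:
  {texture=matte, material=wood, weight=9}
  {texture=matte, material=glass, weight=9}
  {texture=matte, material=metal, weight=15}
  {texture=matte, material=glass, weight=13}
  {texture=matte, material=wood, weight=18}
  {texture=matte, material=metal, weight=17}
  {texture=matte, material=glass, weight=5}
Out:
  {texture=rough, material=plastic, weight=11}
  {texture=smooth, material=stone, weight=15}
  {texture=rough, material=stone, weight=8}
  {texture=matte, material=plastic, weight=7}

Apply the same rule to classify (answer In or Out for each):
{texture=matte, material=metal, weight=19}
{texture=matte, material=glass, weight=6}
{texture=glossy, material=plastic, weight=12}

In, In, Out

The pattern is that an item is 'In' exactly when: texture is matte AND weight ≠ 7.
{texture=matte, material=metal, weight=19}: texture is matte, weight = 19, has this property → In.
{texture=matte, material=glass, weight=6}: texture is matte, weight = 6, has this property → In.
{texture=glossy, material=plastic, weight=12}: texture is glossy, weight = 12, does not pass → Out.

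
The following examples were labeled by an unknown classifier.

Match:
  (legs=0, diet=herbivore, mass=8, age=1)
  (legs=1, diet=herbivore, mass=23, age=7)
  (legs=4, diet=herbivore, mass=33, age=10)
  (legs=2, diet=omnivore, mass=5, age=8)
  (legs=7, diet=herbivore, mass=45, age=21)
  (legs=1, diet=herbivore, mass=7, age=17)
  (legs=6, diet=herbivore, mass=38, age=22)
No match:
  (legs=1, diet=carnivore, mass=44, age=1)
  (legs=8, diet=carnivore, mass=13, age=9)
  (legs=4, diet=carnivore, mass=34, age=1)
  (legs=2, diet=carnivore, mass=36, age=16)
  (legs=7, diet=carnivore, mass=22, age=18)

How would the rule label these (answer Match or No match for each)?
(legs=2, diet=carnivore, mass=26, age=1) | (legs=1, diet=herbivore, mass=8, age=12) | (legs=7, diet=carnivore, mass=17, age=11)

No match, Match, No match

All 'Match' examples share one property — diet is not carnivore — and every 'No match' example lacks it.
(legs=2, diet=carnivore, mass=26, age=1): diet is carnivore, doesn't match → No match. (legs=1, diet=herbivore, mass=8, age=12): diet is herbivore, has this property → Match. (legs=7, diet=carnivore, mass=17, age=11): diet is carnivore, doesn't match → No match.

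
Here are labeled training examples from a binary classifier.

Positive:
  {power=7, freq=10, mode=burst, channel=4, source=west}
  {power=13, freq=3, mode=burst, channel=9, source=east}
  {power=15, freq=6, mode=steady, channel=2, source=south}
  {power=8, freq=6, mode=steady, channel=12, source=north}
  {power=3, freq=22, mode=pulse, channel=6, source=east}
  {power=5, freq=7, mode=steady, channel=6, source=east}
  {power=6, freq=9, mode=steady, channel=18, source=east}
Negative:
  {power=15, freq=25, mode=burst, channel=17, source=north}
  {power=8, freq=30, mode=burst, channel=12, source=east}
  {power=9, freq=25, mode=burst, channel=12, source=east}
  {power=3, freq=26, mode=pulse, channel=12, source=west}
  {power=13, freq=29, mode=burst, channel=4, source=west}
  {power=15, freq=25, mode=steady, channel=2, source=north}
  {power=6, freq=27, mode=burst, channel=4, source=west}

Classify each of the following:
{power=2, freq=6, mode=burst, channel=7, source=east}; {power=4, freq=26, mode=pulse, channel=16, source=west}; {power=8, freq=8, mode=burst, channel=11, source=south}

The rule appears to be: freq ≤ 22.
Positive: {power=2, freq=6, mode=burst, channel=7, source=east}, since freq = 6. Negative: {power=4, freq=26, mode=pulse, channel=16, source=west}, since freq = 26. Positive: {power=8, freq=8, mode=burst, channel=11, source=south}, since freq = 8.

Positive, Negative, Positive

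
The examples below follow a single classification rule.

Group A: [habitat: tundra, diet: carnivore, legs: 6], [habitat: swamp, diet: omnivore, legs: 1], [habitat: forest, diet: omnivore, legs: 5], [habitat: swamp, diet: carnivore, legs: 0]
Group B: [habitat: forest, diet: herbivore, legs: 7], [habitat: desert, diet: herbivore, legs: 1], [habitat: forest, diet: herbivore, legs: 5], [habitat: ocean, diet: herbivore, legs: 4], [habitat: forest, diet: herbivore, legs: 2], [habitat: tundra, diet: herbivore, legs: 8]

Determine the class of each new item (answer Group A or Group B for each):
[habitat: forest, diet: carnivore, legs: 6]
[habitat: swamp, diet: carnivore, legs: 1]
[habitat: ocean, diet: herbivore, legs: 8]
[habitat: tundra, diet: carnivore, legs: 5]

Group A, Group A, Group B, Group A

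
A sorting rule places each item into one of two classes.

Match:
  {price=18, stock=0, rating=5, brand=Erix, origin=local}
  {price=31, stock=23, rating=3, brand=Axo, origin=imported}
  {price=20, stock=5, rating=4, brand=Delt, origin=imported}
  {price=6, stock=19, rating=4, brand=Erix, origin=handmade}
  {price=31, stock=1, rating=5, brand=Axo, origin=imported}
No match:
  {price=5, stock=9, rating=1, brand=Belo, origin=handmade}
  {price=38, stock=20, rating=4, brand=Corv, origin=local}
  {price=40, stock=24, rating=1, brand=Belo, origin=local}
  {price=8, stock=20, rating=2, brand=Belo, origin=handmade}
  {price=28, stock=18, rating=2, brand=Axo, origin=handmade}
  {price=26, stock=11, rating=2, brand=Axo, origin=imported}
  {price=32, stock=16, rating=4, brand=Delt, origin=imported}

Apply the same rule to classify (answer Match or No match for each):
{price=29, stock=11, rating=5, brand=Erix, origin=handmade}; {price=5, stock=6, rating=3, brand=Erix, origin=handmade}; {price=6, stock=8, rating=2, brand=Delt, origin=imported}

Match, Match, No match

A rule that fits every label: price ≤ 31 AND rating ≥ 3 — true of each 'Match' example, false of each 'No match' one.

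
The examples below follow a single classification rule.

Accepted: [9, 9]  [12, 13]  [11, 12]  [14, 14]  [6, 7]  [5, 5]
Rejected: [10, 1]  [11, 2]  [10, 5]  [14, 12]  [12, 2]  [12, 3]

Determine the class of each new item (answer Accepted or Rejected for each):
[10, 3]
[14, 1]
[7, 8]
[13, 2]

Rejected, Rejected, Accepted, Rejected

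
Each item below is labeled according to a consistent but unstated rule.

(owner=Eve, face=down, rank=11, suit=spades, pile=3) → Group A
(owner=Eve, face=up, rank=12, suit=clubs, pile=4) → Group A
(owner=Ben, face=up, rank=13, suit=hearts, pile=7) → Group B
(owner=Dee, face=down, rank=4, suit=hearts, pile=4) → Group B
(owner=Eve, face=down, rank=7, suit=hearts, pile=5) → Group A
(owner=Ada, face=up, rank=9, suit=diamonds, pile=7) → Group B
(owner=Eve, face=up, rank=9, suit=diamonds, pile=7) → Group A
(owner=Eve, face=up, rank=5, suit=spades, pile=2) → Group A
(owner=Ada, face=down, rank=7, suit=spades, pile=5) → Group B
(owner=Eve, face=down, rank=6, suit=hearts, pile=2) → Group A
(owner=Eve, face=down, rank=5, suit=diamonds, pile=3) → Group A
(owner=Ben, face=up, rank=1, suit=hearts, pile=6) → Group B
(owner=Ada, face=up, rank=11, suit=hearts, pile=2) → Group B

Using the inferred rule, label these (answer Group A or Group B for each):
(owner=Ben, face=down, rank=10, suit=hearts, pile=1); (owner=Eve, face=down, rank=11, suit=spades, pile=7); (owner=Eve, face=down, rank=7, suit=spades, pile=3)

Group B, Group A, Group A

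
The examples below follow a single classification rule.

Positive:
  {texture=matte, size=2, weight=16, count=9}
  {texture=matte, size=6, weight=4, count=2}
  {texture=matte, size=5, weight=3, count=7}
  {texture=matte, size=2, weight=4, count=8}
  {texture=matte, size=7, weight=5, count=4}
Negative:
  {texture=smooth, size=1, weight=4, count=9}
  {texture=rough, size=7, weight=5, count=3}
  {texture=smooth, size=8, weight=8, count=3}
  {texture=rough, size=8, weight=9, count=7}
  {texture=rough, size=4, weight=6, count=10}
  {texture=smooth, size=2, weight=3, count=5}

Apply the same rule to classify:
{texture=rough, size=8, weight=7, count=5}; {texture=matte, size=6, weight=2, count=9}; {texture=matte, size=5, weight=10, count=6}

Looking at the examples, the only property every 'Positive' case has and every 'Negative' case lacks is: texture is matte.

Negative, Positive, Positive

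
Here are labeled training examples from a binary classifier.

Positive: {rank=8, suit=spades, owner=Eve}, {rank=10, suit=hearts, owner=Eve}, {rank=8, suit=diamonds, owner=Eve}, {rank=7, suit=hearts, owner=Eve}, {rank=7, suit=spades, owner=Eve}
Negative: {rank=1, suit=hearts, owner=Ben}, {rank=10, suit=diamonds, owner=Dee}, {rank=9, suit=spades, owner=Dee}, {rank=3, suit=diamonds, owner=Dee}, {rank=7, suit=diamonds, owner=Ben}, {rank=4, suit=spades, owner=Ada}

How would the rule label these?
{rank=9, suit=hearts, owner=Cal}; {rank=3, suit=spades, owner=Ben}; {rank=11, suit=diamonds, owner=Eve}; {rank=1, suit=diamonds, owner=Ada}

The rule appears to be: owner is Eve.
{rank=9, suit=hearts, owner=Cal}: owner is Cal, does not satisfy this → Negative. {rank=3, suit=spades, owner=Ben}: owner is Ben, does not satisfy this → Negative. {rank=11, suit=diamonds, owner=Eve}: owner is Eve, meets the rule → Positive. {rank=1, suit=diamonds, owner=Ada}: owner is Ada, does not satisfy this → Negative.

Negative, Negative, Positive, Negative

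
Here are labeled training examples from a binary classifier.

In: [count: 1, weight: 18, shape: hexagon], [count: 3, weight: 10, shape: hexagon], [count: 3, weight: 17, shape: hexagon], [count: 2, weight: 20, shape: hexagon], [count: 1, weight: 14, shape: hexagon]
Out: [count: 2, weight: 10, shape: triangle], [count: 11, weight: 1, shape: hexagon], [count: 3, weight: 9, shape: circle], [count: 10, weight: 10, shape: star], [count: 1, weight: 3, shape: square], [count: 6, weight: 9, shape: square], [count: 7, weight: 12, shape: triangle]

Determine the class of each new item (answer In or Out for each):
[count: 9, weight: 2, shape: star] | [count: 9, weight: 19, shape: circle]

Out, Out

The pattern is that an item is 'In' exactly when: shape is hexagon AND count ≤ 3.
[count: 9, weight: 2, shape: star]: Out (shape is star, count = 9).
[count: 9, weight: 19, shape: circle]: Out (shape is circle, count = 9).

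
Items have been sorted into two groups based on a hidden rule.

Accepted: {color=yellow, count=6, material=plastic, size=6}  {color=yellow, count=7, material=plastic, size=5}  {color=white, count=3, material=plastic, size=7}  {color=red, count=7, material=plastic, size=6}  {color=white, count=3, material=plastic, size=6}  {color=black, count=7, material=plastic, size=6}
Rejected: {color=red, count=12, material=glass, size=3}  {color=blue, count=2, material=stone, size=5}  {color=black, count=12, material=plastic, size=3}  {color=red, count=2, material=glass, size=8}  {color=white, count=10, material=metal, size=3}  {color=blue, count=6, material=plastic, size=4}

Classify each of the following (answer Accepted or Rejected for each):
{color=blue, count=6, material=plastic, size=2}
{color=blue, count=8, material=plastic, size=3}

Rejected, Rejected

The rule appears to be: material is plastic AND size ≥ 5.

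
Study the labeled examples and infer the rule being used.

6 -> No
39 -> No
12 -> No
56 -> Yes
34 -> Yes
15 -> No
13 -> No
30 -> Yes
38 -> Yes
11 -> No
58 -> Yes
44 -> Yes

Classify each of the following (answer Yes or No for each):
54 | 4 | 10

'Yes' ⟺ even AND at least 13.

Yes, No, No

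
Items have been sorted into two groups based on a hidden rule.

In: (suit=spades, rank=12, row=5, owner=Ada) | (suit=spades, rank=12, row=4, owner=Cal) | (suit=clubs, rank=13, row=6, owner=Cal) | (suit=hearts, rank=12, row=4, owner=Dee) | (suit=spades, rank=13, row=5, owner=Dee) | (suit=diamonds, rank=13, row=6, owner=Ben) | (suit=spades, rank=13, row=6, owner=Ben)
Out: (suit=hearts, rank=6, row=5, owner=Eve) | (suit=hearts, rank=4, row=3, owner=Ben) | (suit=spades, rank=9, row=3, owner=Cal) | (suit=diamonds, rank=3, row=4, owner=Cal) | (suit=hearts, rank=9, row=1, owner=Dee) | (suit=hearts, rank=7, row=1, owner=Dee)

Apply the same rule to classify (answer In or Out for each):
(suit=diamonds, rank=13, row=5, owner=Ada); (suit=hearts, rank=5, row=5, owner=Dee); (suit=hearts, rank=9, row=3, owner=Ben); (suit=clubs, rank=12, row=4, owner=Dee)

In, Out, Out, In

The pattern is that an item is 'In' exactly when: rank ≥ 12.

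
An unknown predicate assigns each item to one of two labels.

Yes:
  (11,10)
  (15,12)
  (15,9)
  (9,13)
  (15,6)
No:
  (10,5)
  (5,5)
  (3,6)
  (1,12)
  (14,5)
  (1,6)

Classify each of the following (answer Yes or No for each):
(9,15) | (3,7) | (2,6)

Yes, No, No

All 'Yes' examples share one property — sum ≥ 21 — and every 'No' example lacks it.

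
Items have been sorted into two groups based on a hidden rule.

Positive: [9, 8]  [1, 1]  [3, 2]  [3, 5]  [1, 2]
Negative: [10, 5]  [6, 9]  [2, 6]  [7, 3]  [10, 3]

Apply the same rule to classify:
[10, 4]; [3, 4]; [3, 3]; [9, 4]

A rule that fits every label: |first − second| ≤ 2 — true of each 'Positive' example, false of each 'Negative' one.
[10, 4]: Negative (|10−4| = 6). [3, 4]: Positive (|3−4| = 1). [3, 3]: Positive (|3−3| = 0). [9, 4]: Negative (|9−4| = 5).

Negative, Positive, Positive, Negative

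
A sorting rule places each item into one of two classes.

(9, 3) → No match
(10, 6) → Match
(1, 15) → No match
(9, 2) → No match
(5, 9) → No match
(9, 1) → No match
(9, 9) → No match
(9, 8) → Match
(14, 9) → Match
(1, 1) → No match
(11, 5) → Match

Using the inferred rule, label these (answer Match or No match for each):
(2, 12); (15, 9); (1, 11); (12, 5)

No match, Match, No match, Match

A rule that fits every label: first > second AND sum ≥ 14 — true of each 'Match' example, false of each 'No match' one.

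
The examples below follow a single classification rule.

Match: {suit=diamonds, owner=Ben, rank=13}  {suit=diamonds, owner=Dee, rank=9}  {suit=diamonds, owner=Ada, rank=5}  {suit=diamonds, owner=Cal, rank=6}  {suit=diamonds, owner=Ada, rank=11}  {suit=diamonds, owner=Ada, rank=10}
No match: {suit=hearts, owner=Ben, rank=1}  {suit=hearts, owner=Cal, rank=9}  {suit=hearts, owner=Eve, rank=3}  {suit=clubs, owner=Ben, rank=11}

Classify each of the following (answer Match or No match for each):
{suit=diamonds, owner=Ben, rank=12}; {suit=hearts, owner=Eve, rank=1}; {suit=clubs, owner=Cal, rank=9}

Match, No match, No match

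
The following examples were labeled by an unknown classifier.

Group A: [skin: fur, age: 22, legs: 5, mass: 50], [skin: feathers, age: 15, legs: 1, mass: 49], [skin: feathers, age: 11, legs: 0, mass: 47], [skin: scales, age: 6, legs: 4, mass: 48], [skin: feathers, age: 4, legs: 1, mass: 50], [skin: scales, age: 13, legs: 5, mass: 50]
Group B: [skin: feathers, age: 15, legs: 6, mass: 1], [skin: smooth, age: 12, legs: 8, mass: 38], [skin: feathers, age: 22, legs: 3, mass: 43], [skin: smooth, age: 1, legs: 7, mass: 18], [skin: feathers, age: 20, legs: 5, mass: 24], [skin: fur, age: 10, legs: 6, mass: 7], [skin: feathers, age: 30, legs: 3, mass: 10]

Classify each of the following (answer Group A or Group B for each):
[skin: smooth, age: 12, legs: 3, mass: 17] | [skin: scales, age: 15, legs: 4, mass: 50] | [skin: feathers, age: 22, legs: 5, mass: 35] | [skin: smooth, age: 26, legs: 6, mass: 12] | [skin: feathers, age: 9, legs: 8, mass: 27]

Group B, Group A, Group B, Group B, Group B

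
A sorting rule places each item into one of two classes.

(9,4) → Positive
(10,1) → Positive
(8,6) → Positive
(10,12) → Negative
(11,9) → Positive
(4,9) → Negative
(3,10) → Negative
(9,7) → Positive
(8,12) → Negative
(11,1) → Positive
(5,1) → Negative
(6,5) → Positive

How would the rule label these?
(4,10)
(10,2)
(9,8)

Negative, Positive, Positive

All 'Positive' examples share one property — first > second AND sum ≥ 11 — and every 'Negative' example lacks it.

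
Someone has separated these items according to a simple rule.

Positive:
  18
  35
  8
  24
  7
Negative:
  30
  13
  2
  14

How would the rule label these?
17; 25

Positive, Positive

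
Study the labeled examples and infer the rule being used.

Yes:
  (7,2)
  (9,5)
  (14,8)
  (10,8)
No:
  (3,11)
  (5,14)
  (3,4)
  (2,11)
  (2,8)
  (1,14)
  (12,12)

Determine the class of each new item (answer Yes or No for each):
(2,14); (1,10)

No, No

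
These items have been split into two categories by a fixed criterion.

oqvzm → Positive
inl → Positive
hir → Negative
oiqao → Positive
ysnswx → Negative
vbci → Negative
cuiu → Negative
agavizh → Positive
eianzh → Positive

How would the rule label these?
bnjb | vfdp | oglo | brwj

'Positive' ⟺ starts with a vowel.
bnjb: starts with 'b', fails this test → Negative. vfdp: starts with 'v', fails this test → Negative. oglo: starts with 'o', fits → Positive. brwj: starts with 'b', fails this test → Negative.

Negative, Negative, Positive, Negative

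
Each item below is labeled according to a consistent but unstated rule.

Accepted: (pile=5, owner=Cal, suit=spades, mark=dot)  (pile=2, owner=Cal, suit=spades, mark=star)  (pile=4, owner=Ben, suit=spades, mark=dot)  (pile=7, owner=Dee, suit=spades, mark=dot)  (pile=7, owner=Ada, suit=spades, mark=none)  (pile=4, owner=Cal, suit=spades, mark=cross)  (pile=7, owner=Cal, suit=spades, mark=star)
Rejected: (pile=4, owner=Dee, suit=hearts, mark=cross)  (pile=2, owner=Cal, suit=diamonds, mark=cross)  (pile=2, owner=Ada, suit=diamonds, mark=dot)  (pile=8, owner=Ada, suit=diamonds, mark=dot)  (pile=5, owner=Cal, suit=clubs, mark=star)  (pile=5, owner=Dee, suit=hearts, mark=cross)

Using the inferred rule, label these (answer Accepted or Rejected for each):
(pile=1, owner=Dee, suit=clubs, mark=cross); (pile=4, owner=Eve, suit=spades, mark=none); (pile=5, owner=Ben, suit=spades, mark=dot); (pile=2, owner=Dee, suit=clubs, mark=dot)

The common property of the 'Accepted' items is: suit is spades. No 'Rejected' item has it.
(pile=1, owner=Dee, suit=clubs, mark=cross): Rejected (suit is clubs). (pile=4, owner=Eve, suit=spades, mark=none): Accepted (suit is spades). (pile=5, owner=Ben, suit=spades, mark=dot): Accepted (suit is spades). (pile=2, owner=Dee, suit=clubs, mark=dot): Rejected (suit is clubs).

Rejected, Accepted, Accepted, Rejected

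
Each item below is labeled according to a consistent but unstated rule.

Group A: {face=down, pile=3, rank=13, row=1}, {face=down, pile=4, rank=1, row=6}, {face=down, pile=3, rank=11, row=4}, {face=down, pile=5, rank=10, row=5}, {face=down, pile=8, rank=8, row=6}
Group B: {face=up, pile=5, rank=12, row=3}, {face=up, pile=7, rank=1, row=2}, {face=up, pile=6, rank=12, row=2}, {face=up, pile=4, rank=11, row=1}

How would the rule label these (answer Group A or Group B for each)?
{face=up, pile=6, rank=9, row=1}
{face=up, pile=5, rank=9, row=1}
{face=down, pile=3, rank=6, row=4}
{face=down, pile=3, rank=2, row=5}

Group B, Group B, Group A, Group A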